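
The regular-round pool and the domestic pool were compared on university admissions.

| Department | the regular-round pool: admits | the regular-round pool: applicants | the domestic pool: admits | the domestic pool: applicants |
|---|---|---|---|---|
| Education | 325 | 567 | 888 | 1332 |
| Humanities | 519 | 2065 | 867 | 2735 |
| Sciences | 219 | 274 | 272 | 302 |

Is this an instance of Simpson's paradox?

Education: the regular-round pool 325/567 = 57.3%, the domestic pool 888/1332 = 66.7% → the domestic pool
Humanities: the regular-round pool 519/2065 = 25.1%, the domestic pool 867/2735 = 31.7% → the domestic pool
Sciences: the regular-round pool 219/274 = 79.9%, the domestic pool 272/302 = 90.1% → the domestic pool
Overall: the regular-round pool 1063/2906 = 36.6%, the domestic pool 2027/4369 = 46.4% → the domestic pool
The domestic pool wins overall and in every department group — no reversal.

No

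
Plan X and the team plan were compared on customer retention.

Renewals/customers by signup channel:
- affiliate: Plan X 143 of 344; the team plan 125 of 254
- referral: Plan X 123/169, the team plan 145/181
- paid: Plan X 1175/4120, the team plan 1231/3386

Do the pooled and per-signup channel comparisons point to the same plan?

Yes

Affiliate: Plan X 143/344 = 41.6%, the team plan 125/254 = 49.2% → the team plan
Referral: Plan X 123/169 = 72.8%, the team plan 145/181 = 80.1% → the team plan
Paid: Plan X 1175/4120 = 28.5%, the team plan 1231/3386 = 36.4% → the team plan
Overall: Plan X 1441/4633 = 31.1%, the team plan 1501/3821 = 39.3% → the team plan
The team plan wins overall and in every signup group — no reversal.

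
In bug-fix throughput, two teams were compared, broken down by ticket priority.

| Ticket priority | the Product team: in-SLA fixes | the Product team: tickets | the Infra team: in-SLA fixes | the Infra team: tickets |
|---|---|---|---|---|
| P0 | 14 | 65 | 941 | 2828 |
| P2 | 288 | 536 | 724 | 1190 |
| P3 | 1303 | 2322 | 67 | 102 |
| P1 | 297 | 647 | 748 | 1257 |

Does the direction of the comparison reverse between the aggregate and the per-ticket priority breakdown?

P0: the Product team 14/65 = 21.5%, the Infra team 941/2828 = 33.3% → the Infra team
P2: the Product team 288/536 = 53.7%, the Infra team 724/1190 = 60.8% → the Infra team
P3: the Product team 1303/2322 = 56.1%, the Infra team 67/102 = 65.7% → the Infra team
P1: the Product team 297/647 = 45.9%, the Infra team 748/1257 = 59.5% → the Infra team
Overall: the Product team 1902/3570 = 53.3%, the Infra team 2480/5377 = 46.1% → the Product team
The Infra team wins each ticket group but the Product team wins overall — the comparison reverses. The Infra team's tickets skew toward P0, which has a lower base rate.

Yes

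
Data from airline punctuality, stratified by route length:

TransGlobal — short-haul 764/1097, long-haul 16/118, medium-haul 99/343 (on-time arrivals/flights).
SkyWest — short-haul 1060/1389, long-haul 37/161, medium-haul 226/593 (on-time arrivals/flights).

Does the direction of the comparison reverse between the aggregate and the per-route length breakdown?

No

Short-haul: TransGlobal 764/1097 = 69.6%, SkyWest 1060/1389 = 76.3% → SkyWest
Long-haul: TransGlobal 16/118 = 13.6%, SkyWest 37/161 = 23.0% → SkyWest
Medium-haul: TransGlobal 99/343 = 28.9%, SkyWest 226/593 = 38.1% → SkyWest
Overall: TransGlobal 879/1558 = 56.4%, SkyWest 1323/2143 = 61.7% → SkyWest
SkyWest wins overall and in every route group — no reversal.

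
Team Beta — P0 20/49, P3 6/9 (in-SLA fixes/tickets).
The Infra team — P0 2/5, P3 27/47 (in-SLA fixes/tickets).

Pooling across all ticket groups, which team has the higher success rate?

P0: Team Beta 20/49 = 40.8%, the Infra team 2/5 = 40.0% → Team Beta
P3: Team Beta 6/9 = 66.7%, the Infra team 27/47 = 57.4% → Team Beta
Overall: Team Beta 26/58 = 44.8%, the Infra team 29/52 = 55.8% → the Infra team
(Team Beta wins every ticket group but the Infra team wins overall — Team Beta's tickets skew toward the low-rate P0 group.)

the Infra team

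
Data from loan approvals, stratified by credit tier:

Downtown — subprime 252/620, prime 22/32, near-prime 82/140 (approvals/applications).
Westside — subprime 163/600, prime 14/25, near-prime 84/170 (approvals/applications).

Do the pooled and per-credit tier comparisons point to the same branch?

Subprime: Downtown 252/620 = 40.6%, Westside 163/600 = 27.2% → Downtown
Prime: Downtown 22/32 = 68.8%, Westside 14/25 = 56.0% → Downtown
Near-prime: Downtown 82/140 = 58.6%, Westside 84/170 = 49.4% → Downtown
Overall: Downtown 356/792 = 44.9%, Westside 261/795 = 32.8% → Downtown
Downtown wins overall and in every credit group — no reversal.

Yes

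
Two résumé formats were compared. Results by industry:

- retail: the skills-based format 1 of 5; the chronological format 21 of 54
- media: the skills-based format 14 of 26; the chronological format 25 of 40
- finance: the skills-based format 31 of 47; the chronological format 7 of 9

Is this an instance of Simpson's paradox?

Yes

Retail: the skills-based format 1/5 = 20.0%, the chronological format 21/54 = 38.9% → the chronological format
Media: the skills-based format 14/26 = 53.8%, the chronological format 25/40 = 62.5% → the chronological format
Finance: the skills-based format 31/47 = 66.0%, the chronological format 7/9 = 77.8% → the chronological format
Overall: the skills-based format 46/78 = 59.0%, the chronological format 53/103 = 51.5% → the skills-based format
The chronological format wins each industry group but the skills-based format wins overall — the comparison reverses. The chronological format's applications skew toward retail, which has a lower base rate.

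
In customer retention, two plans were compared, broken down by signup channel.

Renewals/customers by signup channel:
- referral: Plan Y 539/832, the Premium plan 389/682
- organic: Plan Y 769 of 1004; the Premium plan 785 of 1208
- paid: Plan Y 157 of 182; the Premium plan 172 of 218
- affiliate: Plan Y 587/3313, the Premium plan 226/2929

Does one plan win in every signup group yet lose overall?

Referral: Plan Y 539/832 = 64.8%, the Premium plan 389/682 = 57.0% → Plan Y
Organic: Plan Y 769/1004 = 76.6%, the Premium plan 785/1208 = 65.0% → Plan Y
Paid: Plan Y 157/182 = 86.3%, the Premium plan 172/218 = 78.9% → Plan Y
Affiliate: Plan Y 587/3313 = 17.7%, the Premium plan 226/2929 = 7.7% → Plan Y
Overall: Plan Y 2052/5331 = 38.5%, the Premium plan 1572/5037 = 31.2% → Plan Y
Plan Y wins overall and in every signup group — no reversal.

No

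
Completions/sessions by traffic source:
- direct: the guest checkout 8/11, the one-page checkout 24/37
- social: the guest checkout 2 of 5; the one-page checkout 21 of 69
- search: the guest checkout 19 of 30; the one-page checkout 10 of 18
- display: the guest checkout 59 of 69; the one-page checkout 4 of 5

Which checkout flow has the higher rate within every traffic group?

Direct: the guest checkout 8/11 = 72.7%, the one-page checkout 24/37 = 64.9% → the guest checkout
Social: the guest checkout 2/5 = 40.0%, the one-page checkout 21/69 = 30.4% → the guest checkout
Search: the guest checkout 19/30 = 63.3%, the one-page checkout 10/18 = 55.6% → the guest checkout
Display: the guest checkout 59/69 = 85.5%, the one-page checkout 4/5 = 80.0% → the guest checkout
The guest checkout has the higher rate in all 4 groups.

the guest checkout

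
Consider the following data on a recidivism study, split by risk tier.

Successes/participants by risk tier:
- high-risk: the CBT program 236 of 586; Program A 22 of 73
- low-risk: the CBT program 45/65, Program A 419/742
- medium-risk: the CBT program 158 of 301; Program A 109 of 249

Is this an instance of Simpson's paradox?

Yes

High-risk: the CBT program 236/586 = 40.3%, Program A 22/73 = 30.1% → the CBT program
Low-risk: the CBT program 45/65 = 69.2%, Program A 419/742 = 56.5% → the CBT program
Medium-risk: the CBT program 158/301 = 52.5%, Program A 109/249 = 43.8% → the CBT program
Overall: the CBT program 439/952 = 46.1%, Program A 550/1064 = 51.7% → Program A
The CBT program wins each risk group but Program A wins overall — the comparison reverses. The CBT program's participants skew toward high-risk, which has a lower base rate.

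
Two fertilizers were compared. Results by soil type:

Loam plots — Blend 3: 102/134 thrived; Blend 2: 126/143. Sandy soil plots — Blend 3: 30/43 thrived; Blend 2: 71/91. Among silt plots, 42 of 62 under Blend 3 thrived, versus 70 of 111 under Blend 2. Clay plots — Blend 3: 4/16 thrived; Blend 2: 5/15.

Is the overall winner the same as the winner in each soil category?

No

Loam: Blend 3 102/134 = 76.1%, Blend 2 126/143 = 88.1% → Blend 2
Sandy soil: Blend 3 30/43 = 69.8%, Blend 2 71/91 = 78.0% → Blend 2
Silt: Blend 3 42/62 = 67.7%, Blend 2 70/111 = 63.1% → Blend 3
Clay: Blend 3 4/16 = 25.0%, Blend 2 5/15 = 33.3% → Blend 2
Overall: Blend 3 178/255 = 69.8%, Blend 2 272/360 = 75.6% → Blend 2
Neither sweeps: Blend 3 wins 1 of 4 groups, Blend 2 wins 3. Blend 2 wins overall but not every group — no Simpson reversal.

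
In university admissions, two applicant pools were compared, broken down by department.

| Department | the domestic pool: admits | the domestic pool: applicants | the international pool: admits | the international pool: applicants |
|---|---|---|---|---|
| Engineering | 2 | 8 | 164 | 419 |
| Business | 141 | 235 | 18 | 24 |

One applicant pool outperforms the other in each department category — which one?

the international pool

Engineering: the domestic pool 2/8 = 25.0%, the international pool 164/419 = 39.1% → the international pool
Business: the domestic pool 141/235 = 60.0%, the international pool 18/24 = 75.0% → the international pool
The international pool has the higher rate in both groups.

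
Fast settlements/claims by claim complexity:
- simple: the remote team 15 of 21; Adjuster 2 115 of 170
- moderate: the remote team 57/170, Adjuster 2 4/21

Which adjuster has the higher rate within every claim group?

Simple: the remote team 15/21 = 71.4%, Adjuster 2 115/170 = 67.6% → the remote team
Moderate: the remote team 57/170 = 33.5%, Adjuster 2 4/21 = 19.0% → the remote team
The remote team has the higher rate in both groups.

the remote team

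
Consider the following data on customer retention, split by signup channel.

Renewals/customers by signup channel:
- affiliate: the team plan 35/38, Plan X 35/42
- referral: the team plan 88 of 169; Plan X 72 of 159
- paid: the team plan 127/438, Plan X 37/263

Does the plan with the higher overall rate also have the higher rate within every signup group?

Affiliate: the team plan 35/38 = 92.1%, Plan X 35/42 = 83.3% → the team plan
Referral: the team plan 88/169 = 52.1%, Plan X 72/159 = 45.3% → the team plan
Paid: the team plan 127/438 = 29.0%, Plan X 37/263 = 14.1% → the team plan
Overall: the team plan 250/645 = 38.8%, Plan X 144/464 = 31.0% → the team plan
The team plan wins overall and in every signup group — no reversal.

Yes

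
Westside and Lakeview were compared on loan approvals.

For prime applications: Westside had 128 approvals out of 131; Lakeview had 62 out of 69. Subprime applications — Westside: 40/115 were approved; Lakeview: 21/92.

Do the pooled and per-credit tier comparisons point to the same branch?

Prime: Westside 128/131 = 97.7%, Lakeview 62/69 = 89.9% → Westside
Subprime: Westside 40/115 = 34.8%, Lakeview 21/92 = 22.8% → Westside
Overall: Westside 168/246 = 68.3%, Lakeview 83/161 = 51.6% → Westside
Westside wins overall and in every credit group — no reversal.

Yes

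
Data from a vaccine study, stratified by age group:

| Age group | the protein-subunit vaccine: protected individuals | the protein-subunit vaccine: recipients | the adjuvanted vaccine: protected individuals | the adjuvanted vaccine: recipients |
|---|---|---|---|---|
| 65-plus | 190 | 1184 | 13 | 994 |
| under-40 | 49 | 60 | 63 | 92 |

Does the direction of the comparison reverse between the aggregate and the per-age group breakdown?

No

65-plus: the protein-subunit vaccine 190/1184 = 16.0%, the adjuvanted vaccine 13/994 = 1.3% → the protein-subunit vaccine
Under-40: the protein-subunit vaccine 49/60 = 81.7%, the adjuvanted vaccine 63/92 = 68.5% → the protein-subunit vaccine
Overall: the protein-subunit vaccine 239/1244 = 19.2%, the adjuvanted vaccine 76/1086 = 7.0% → the protein-subunit vaccine
The protein-subunit vaccine wins overall and in every age group — no reversal.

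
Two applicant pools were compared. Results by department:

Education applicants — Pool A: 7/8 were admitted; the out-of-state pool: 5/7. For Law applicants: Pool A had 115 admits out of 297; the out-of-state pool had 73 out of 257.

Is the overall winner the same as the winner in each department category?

Yes

Education: Pool A 7/8 = 87.5%, the out-of-state pool 5/7 = 71.4% → Pool A
Law: Pool A 115/297 = 38.7%, the out-of-state pool 73/257 = 28.4% → Pool A
Overall: Pool A 122/305 = 40.0%, the out-of-state pool 78/264 = 29.5% → Pool A
Pool A wins overall and in every department group — no reversal.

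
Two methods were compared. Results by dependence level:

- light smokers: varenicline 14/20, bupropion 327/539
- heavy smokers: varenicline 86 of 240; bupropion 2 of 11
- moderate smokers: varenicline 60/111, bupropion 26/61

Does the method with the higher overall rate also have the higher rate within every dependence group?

No

Light smokers: varenicline 14/20 = 70.0%, bupropion 327/539 = 60.7% → varenicline
Heavy smokers: varenicline 86/240 = 35.8%, bupropion 2/11 = 18.2% → varenicline
Moderate smokers: varenicline 60/111 = 54.1%, bupropion 26/61 = 42.6% → varenicline
Overall: varenicline 160/371 = 43.1%, bupropion 355/611 = 58.1% → bupropion
Varenicline wins each dependence group but bupropion wins overall — the comparison reverses. Varenicline's participants skew toward heavy smokers, which has a lower base rate.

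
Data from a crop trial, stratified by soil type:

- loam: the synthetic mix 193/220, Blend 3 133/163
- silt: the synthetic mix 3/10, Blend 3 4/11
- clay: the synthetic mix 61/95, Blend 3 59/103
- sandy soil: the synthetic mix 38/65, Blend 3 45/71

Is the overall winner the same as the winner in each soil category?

Loam: the synthetic mix 193/220 = 87.7%, Blend 3 133/163 = 81.6% → the synthetic mix
Silt: the synthetic mix 3/10 = 30.0%, Blend 3 4/11 = 36.4% → Blend 3
Clay: the synthetic mix 61/95 = 64.2%, Blend 3 59/103 = 57.3% → the synthetic mix
Sandy soil: the synthetic mix 38/65 = 58.5%, Blend 3 45/71 = 63.4% → Blend 3
Overall: the synthetic mix 295/390 = 75.6%, Blend 3 241/348 = 69.3% → the synthetic mix
Neither sweeps: the synthetic mix wins 2 of 4 groups, Blend 3 wins 2. The synthetic mix wins overall but not every group — no Simpson reversal.

No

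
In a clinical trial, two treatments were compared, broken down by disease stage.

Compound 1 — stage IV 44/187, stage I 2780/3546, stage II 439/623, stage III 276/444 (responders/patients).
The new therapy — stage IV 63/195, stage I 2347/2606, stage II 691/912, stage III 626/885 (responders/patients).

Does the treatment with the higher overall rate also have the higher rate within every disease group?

Stage IV: Compound 1 44/187 = 23.5%, the new therapy 63/195 = 32.3% → the new therapy
Stage I: Compound 1 2780/3546 = 78.4%, the new therapy 2347/2606 = 90.1% → the new therapy
Stage II: Compound 1 439/623 = 70.5%, the new therapy 691/912 = 75.8% → the new therapy
Stage III: Compound 1 276/444 = 62.2%, the new therapy 626/885 = 70.7% → the new therapy
Overall: Compound 1 3539/4800 = 73.7%, the new therapy 3727/4598 = 81.1% → the new therapy
The new therapy wins overall and in every disease group — no reversal.

Yes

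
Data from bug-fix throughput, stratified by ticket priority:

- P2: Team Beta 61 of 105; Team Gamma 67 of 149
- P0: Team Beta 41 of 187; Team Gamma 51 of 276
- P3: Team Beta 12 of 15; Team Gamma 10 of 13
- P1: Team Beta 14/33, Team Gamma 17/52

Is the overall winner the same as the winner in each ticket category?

Yes

P2: Team Beta 61/105 = 58.1%, Team Gamma 67/149 = 45.0% → Team Beta
P0: Team Beta 41/187 = 21.9%, Team Gamma 51/276 = 18.5% → Team Beta
P3: Team Beta 12/15 = 80.0%, Team Gamma 10/13 = 76.9% → Team Beta
P1: Team Beta 14/33 = 42.4%, Team Gamma 17/52 = 32.7% → Team Beta
Overall: Team Beta 128/340 = 37.6%, Team Gamma 145/490 = 29.6% → Team Beta
Team Beta wins overall and in every ticket group — no reversal.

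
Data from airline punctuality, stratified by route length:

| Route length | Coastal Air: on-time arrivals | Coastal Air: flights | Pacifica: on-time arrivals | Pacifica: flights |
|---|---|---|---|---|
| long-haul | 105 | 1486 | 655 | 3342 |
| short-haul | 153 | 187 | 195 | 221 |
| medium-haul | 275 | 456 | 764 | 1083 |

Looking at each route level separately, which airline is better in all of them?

Long-haul: Coastal Air 105/1486 = 7.1%, Pacifica 655/3342 = 19.6% → Pacifica
Short-haul: Coastal Air 153/187 = 81.8%, Pacifica 195/221 = 88.2% → Pacifica
Medium-haul: Coastal Air 275/456 = 60.3%, Pacifica 764/1083 = 70.5% → Pacifica
Pacifica has the higher rate in all 3 groups.

Pacifica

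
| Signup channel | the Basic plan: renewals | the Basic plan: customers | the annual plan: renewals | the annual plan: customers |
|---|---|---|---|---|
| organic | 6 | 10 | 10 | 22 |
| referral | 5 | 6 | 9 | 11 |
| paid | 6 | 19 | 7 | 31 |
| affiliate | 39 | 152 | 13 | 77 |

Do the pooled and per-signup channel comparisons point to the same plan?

Organic: the Basic plan 6/10 = 60.0%, the annual plan 10/22 = 45.5% → the Basic plan
Referral: the Basic plan 5/6 = 83.3%, the annual plan 9/11 = 81.8% → the Basic plan
Paid: the Basic plan 6/19 = 31.6%, the annual plan 7/31 = 22.6% → the Basic plan
Affiliate: the Basic plan 39/152 = 25.7%, the annual plan 13/77 = 16.9% → the Basic plan
Overall: the Basic plan 56/187 = 29.9%, the annual plan 39/141 = 27.7% → the Basic plan
The Basic plan wins overall and in every signup group — no reversal.

Yes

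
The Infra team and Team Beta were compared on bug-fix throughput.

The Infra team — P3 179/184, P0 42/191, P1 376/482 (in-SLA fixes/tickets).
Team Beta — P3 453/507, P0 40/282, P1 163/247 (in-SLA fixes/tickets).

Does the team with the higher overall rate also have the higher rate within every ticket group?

P3: the Infra team 179/184 = 97.3%, Team Beta 453/507 = 89.3% → the Infra team
P0: the Infra team 42/191 = 22.0%, Team Beta 40/282 = 14.2% → the Infra team
P1: the Infra team 376/482 = 78.0%, Team Beta 163/247 = 66.0% → the Infra team
Overall: the Infra team 597/857 = 69.7%, Team Beta 656/1036 = 63.3% → the Infra team
The Infra team wins overall and in every ticket group — no reversal.

Yes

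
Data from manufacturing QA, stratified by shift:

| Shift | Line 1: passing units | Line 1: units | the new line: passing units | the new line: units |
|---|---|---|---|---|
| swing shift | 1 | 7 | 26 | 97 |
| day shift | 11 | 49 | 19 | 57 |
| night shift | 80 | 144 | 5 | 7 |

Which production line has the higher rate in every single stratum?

the new line

Swing shift: Line 1 1/7 = 14.3%, the new line 26/97 = 26.8% → the new line
Day shift: Line 1 11/49 = 22.4%, the new line 19/57 = 33.3% → the new line
Night shift: Line 1 80/144 = 55.6%, the new line 5/7 = 71.4% → the new line
The new line has the higher rate in all 3 groups.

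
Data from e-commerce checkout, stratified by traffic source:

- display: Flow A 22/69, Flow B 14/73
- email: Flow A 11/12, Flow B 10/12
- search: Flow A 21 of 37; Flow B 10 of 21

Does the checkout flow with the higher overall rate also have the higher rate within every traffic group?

Yes

Display: Flow A 22/69 = 31.9%, Flow B 14/73 = 19.2% → Flow A
Email: Flow A 11/12 = 91.7%, Flow B 10/12 = 83.3% → Flow A
Search: Flow A 21/37 = 56.8%, Flow B 10/21 = 47.6% → Flow A
Overall: Flow A 54/118 = 45.8%, Flow B 34/106 = 32.1% → Flow A
Flow A wins overall and in every traffic group — no reversal.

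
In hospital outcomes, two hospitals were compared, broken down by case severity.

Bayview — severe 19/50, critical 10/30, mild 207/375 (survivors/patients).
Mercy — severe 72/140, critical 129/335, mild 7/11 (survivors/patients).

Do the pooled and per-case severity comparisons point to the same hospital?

Severe: Bayview 19/50 = 38.0%, Mercy 72/140 = 51.4% → Mercy
Critical: Bayview 10/30 = 33.3%, Mercy 129/335 = 38.5% → Mercy
Mild: Bayview 207/375 = 55.2%, Mercy 7/11 = 63.6% → Mercy
Overall: Bayview 236/455 = 51.9%, Mercy 208/486 = 42.8% → Bayview
Mercy wins each case group but Bayview wins overall — the comparison reverses. Mercy's patients skew toward critical, which has a lower base rate.

No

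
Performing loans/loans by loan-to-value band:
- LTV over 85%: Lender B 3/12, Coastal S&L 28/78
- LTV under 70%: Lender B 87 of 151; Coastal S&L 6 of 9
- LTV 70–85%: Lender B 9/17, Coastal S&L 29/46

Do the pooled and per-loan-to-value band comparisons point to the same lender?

LTV over 85%: Lender B 3/12 = 25.0%, Coastal S&L 28/78 = 35.9% → Coastal S&L
LTV under 70%: Lender B 87/151 = 57.6%, Coastal S&L 6/9 = 66.7% → Coastal S&L
LTV 70–85%: Lender B 9/17 = 52.9%, Coastal S&L 29/46 = 63.0% → Coastal S&L
Overall: Lender B 99/180 = 55.0%, Coastal S&L 63/133 = 47.4% → Lender B
Coastal S&L wins each loan-to-value group but Lender B wins overall — the comparison reverses. Coastal S&L's loans skew toward LTV over 85%, which has a lower base rate.

No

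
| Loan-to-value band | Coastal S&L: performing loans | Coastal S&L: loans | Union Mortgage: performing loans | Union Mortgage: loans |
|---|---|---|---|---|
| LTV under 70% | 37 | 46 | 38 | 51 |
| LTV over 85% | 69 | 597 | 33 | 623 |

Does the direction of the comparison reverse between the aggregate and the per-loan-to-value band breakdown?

No

LTV under 70%: Coastal S&L 37/46 = 80.4%, Union Mortgage 38/51 = 74.5% → Coastal S&L
LTV over 85%: Coastal S&L 69/597 = 11.6%, Union Mortgage 33/623 = 5.3% → Coastal S&L
Overall: Coastal S&L 106/643 = 16.5%, Union Mortgage 71/674 = 10.5% → Coastal S&L
Coastal S&L wins overall and in every loan-to-value group — no reversal.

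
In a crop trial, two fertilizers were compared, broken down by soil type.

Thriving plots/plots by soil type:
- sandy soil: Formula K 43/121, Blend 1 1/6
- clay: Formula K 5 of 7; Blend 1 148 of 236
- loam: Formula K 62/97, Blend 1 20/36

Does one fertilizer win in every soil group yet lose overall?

Sandy soil: Formula K 43/121 = 35.5%, Blend 1 1/6 = 16.7% → Formula K
Clay: Formula K 5/7 = 71.4%, Blend 1 148/236 = 62.7% → Formula K
Loam: Formula K 62/97 = 63.9%, Blend 1 20/36 = 55.6% → Formula K
Overall: Formula K 110/225 = 48.9%, Blend 1 169/278 = 60.8% → Blend 1
Formula K wins each soil group but Blend 1 wins overall — the comparison reverses. Formula K's plots skew toward sandy soil, which has a lower base rate.

Yes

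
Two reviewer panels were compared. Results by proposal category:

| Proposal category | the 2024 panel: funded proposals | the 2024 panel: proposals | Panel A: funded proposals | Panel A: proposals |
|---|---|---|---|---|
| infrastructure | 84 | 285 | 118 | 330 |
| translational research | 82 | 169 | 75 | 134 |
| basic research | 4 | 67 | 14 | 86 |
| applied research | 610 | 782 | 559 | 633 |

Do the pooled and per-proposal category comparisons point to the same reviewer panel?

Yes

Infrastructure: the 2024 panel 84/285 = 29.5%, Panel A 118/330 = 35.8% → Panel A
Translational research: the 2024 panel 82/169 = 48.5%, Panel A 75/134 = 56.0% → Panel A
Basic research: the 2024 panel 4/67 = 6.0%, Panel A 14/86 = 16.3% → Panel A
Applied research: the 2024 panel 610/782 = 78.0%, Panel A 559/633 = 88.3% → Panel A
Overall: the 2024 panel 780/1303 = 59.9%, Panel A 766/1183 = 64.8% → Panel A
Panel A wins overall and in every proposal group — no reversal.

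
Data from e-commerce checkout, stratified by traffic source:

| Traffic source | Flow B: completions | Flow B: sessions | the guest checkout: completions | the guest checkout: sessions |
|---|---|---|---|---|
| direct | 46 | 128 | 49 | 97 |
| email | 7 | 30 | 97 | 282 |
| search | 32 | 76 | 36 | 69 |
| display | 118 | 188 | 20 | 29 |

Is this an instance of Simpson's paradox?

Yes

Direct: Flow B 46/128 = 35.9%, the guest checkout 49/97 = 50.5% → the guest checkout
Email: Flow B 7/30 = 23.3%, the guest checkout 97/282 = 34.4% → the guest checkout
Search: Flow B 32/76 = 42.1%, the guest checkout 36/69 = 52.2% → the guest checkout
Display: Flow B 118/188 = 62.8%, the guest checkout 20/29 = 69.0% → the guest checkout
Overall: Flow B 203/422 = 48.1%, the guest checkout 202/477 = 42.3% → Flow B
The guest checkout wins each traffic group but Flow B wins overall — the comparison reverses. The guest checkout's sessions skew toward email, which has a lower base rate.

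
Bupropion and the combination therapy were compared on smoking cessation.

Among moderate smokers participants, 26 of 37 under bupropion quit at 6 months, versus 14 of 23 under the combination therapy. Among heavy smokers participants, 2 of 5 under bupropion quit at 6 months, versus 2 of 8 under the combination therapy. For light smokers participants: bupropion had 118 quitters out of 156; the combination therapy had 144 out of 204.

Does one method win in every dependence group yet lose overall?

No

Moderate smokers: bupropion 26/37 = 70.3%, the combination therapy 14/23 = 60.9% → bupropion
Heavy smokers: bupropion 2/5 = 40.0%, the combination therapy 2/8 = 25.0% → bupropion
Light smokers: bupropion 118/156 = 75.6%, the combination therapy 144/204 = 70.6% → bupropion
Overall: bupropion 146/198 = 73.7%, the combination therapy 160/235 = 68.1% → bupropion
Bupropion wins overall and in every dependence group — no reversal.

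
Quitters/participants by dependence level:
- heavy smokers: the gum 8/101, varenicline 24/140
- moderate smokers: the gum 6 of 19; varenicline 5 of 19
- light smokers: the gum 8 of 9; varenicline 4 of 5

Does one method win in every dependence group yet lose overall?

No

Heavy smokers: the gum 8/101 = 7.9%, varenicline 24/140 = 17.1% → varenicline
Moderate smokers: the gum 6/19 = 31.6%, varenicline 5/19 = 26.3% → the gum
Light smokers: the gum 8/9 = 88.9%, varenicline 4/5 = 80.0% → the gum
Overall: the gum 22/129 = 17.1%, varenicline 33/164 = 20.1% → varenicline
Neither sweeps: the gum wins 2 of 3 groups, varenicline wins 1. Varenicline wins overall but not every group — no Simpson reversal.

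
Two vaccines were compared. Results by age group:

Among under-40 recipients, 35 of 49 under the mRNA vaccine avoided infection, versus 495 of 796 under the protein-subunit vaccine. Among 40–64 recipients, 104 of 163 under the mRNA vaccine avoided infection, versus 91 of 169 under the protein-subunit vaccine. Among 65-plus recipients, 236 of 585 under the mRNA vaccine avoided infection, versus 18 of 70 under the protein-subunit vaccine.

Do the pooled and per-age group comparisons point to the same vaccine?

Under-40: the mRNA vaccine 35/49 = 71.4%, the protein-subunit vaccine 495/796 = 62.2% → the mRNA vaccine
40–64: the mRNA vaccine 104/163 = 63.8%, the protein-subunit vaccine 91/169 = 53.8% → the mRNA vaccine
65-plus: the mRNA vaccine 236/585 = 40.3%, the protein-subunit vaccine 18/70 = 25.7% → the mRNA vaccine
Overall: the mRNA vaccine 375/797 = 47.1%, the protein-subunit vaccine 604/1035 = 58.4% → the protein-subunit vaccine
The mRNA vaccine wins each age group but the protein-subunit vaccine wins overall — the comparison reverses. The mRNA vaccine's recipients skew toward 65-plus, which has a lower base rate.

No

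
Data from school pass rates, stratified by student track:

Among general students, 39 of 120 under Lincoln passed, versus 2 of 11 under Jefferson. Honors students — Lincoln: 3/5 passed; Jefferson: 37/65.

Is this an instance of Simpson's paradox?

Yes

General: Lincoln 39/120 = 32.5%, Jefferson 2/11 = 18.2% → Lincoln
Honors: Lincoln 3/5 = 60.0%, Jefferson 37/65 = 56.9% → Lincoln
Overall: Lincoln 42/125 = 33.6%, Jefferson 39/76 = 51.3% → Jefferson
Lincoln wins each student group but Jefferson wins overall — the comparison reverses. Lincoln's students skew toward general, which has a lower base rate.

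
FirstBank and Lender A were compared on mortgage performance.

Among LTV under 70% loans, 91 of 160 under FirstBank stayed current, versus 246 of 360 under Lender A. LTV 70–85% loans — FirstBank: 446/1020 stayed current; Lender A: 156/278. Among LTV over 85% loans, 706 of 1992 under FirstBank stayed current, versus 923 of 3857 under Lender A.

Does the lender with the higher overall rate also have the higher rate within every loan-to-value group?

LTV under 70%: FirstBank 91/160 = 56.9%, Lender A 246/360 = 68.3% → Lender A
LTV 70–85%: FirstBank 446/1020 = 43.7%, Lender A 156/278 = 56.1% → Lender A
LTV over 85%: FirstBank 706/1992 = 35.4%, Lender A 923/3857 = 23.9% → FirstBank
Overall: FirstBank 1243/3172 = 39.2%, Lender A 1325/4495 = 29.5% → FirstBank
Neither sweeps: FirstBank wins 1 of 3 groups, Lender A wins 2. FirstBank wins overall but not every group — no Simpson reversal.

No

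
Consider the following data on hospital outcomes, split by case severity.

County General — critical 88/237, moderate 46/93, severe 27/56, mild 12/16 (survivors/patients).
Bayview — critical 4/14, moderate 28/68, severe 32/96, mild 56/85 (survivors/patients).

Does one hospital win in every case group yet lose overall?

Critical: County General 88/237 = 37.1%, Bayview 4/14 = 28.6% → County General
Moderate: County General 46/93 = 49.5%, Bayview 28/68 = 41.2% → County General
Severe: County General 27/56 = 48.2%, Bayview 32/96 = 33.3% → County General
Mild: County General 12/16 = 75.0%, Bayview 56/85 = 65.9% → County General
Overall: County General 173/402 = 43.0%, Bayview 120/263 = 45.6% → Bayview
County General wins each case group but Bayview wins overall — the comparison reverses. County General's patients skew toward critical, which has a lower base rate.

Yes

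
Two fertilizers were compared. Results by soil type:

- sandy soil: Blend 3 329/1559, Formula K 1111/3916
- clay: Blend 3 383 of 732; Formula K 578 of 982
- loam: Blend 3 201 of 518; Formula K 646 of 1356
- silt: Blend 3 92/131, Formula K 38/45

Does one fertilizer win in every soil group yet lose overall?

Sandy soil: Blend 3 329/1559 = 21.1%, Formula K 1111/3916 = 28.4% → Formula K
Clay: Blend 3 383/732 = 52.3%, Formula K 578/982 = 58.9% → Formula K
Loam: Blend 3 201/518 = 38.8%, Formula K 646/1356 = 47.6% → Formula K
Silt: Blend 3 92/131 = 70.2%, Formula K 38/45 = 84.4% → Formula K
Overall: Blend 3 1005/2940 = 34.2%, Formula K 2373/6299 = 37.7% → Formula K
Formula K wins overall and in every soil group — no reversal.

No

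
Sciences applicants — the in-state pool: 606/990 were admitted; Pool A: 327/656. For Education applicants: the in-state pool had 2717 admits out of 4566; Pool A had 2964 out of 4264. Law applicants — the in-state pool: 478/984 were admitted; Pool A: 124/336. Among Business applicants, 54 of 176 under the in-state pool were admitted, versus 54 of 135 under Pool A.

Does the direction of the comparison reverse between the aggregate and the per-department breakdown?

Sciences: the in-state pool 606/990 = 61.2%, Pool A 327/656 = 49.8% → the in-state pool
Education: the in-state pool 2717/4566 = 59.5%, Pool A 2964/4264 = 69.5% → Pool A
Law: the in-state pool 478/984 = 48.6%, Pool A 124/336 = 36.9% → the in-state pool
Business: the in-state pool 54/176 = 30.7%, Pool A 54/135 = 40.0% → Pool A
Overall: the in-state pool 3855/6716 = 57.4%, Pool A 3469/5391 = 64.3% → Pool A
Neither sweeps: the in-state pool wins 2 of 4 groups, Pool A wins 2. Pool A wins overall but not every group — no Simpson reversal.

No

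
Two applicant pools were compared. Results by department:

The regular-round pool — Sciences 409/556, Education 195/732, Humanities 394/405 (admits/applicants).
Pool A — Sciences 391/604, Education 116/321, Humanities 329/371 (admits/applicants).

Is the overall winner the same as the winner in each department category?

No

Sciences: the regular-round pool 409/556 = 73.6%, Pool A 391/604 = 64.7% → the regular-round pool
Education: the regular-round pool 195/732 = 26.6%, Pool A 116/321 = 36.1% → Pool A
Humanities: the regular-round pool 394/405 = 97.3%, Pool A 329/371 = 88.7% → the regular-round pool
Overall: the regular-round pool 998/1693 = 58.9%, Pool A 836/1296 = 64.5% → Pool A
Neither sweeps: the regular-round pool wins 2 of 3 groups, Pool A wins 1. Pool A wins overall but not every group — no Simpson reversal.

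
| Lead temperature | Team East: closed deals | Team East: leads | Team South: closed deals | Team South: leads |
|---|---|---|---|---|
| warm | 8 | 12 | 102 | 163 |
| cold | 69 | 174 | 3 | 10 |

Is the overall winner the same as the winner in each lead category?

No

Warm: Team East 8/12 = 66.7%, Team South 102/163 = 62.6% → Team East
Cold: Team East 69/174 = 39.7%, Team South 3/10 = 30.0% → Team East
Overall: Team East 77/186 = 41.4%, Team South 105/173 = 60.7% → Team South
Team East wins each lead group but Team South wins overall — the comparison reverses. Team East's leads skew toward cold, which has a lower base rate.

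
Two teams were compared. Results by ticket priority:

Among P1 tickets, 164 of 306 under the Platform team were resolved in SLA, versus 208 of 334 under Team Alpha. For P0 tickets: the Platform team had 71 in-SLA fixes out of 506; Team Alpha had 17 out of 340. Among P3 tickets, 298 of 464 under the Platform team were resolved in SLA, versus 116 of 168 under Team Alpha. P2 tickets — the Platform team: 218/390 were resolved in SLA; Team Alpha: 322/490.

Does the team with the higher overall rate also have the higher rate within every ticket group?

P1: the Platform team 164/306 = 53.6%, Team Alpha 208/334 = 62.3% → Team Alpha
P0: the Platform team 71/506 = 14.0%, Team Alpha 17/340 = 5.0% → the Platform team
P3: the Platform team 298/464 = 64.2%, Team Alpha 116/168 = 69.0% → Team Alpha
P2: the Platform team 218/390 = 55.9%, Team Alpha 322/490 = 65.7% → Team Alpha
Overall: the Platform team 751/1666 = 45.1%, Team Alpha 663/1332 = 49.8% → Team Alpha
Neither sweeps: the Platform team wins 1 of 4 groups, Team Alpha wins 3. Team Alpha wins overall but not every group — no Simpson reversal.

No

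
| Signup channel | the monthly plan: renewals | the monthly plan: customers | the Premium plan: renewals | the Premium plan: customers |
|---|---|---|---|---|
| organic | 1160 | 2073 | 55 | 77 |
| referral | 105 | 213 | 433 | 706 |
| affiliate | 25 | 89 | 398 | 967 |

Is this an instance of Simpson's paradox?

Organic: the monthly plan 1160/2073 = 56.0%, the Premium plan 55/77 = 71.4% → the Premium plan
Referral: the monthly plan 105/213 = 49.3%, the Premium plan 433/706 = 61.3% → the Premium plan
Affiliate: the monthly plan 25/89 = 28.1%, the Premium plan 398/967 = 41.2% → the Premium plan
Overall: the monthly plan 1290/2375 = 54.3%, the Premium plan 886/1750 = 50.6% → the monthly plan
The Premium plan wins each signup group but the monthly plan wins overall — the comparison reverses. The Premium plan's customers skew toward affiliate, which has a lower base rate.

Yes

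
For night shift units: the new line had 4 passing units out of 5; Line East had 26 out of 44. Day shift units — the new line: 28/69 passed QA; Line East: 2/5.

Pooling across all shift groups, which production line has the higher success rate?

Night shift: the new line 4/5 = 80.0%, Line East 26/44 = 59.1% → the new line
Day shift: the new line 28/69 = 40.6%, Line East 2/5 = 40.0% → the new line
Overall: the new line 32/74 = 43.2%, Line East 28/49 = 57.1% → Line East
(The new line wins every shift group but Line East wins overall — the new line's units skew toward the low-rate day shift group.)

Line East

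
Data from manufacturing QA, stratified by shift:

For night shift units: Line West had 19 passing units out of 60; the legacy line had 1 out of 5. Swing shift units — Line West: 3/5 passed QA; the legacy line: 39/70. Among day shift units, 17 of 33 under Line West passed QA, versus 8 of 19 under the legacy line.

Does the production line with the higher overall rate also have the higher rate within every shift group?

No

Night shift: Line West 19/60 = 31.7%, the legacy line 1/5 = 20.0% → Line West
Swing shift: Line West 3/5 = 60.0%, the legacy line 39/70 = 55.7% → Line West
Day shift: Line West 17/33 = 51.5%, the legacy line 8/19 = 42.1% → Line West
Overall: Line West 39/98 = 39.8%, the legacy line 48/94 = 51.1% → the legacy line
Line West wins each shift group but the legacy line wins overall — the comparison reverses. Line West's units skew toward night shift, which has a lower base rate.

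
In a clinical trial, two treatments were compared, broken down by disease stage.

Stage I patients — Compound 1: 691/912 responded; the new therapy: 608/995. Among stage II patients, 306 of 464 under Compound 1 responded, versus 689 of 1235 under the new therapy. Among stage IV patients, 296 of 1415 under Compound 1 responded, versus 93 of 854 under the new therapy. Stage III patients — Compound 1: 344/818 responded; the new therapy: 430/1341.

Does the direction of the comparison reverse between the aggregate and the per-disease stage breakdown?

Stage I: Compound 1 691/912 = 75.8%, the new therapy 608/995 = 61.1% → Compound 1
Stage II: Compound 1 306/464 = 65.9%, the new therapy 689/1235 = 55.8% → Compound 1
Stage IV: Compound 1 296/1415 = 20.9%, the new therapy 93/854 = 10.9% → Compound 1
Stage III: Compound 1 344/818 = 42.1%, the new therapy 430/1341 = 32.1% → Compound 1
Overall: Compound 1 1637/3609 = 45.4%, the new therapy 1820/4425 = 41.1% → Compound 1
Compound 1 wins overall and in every disease group — no reversal.

No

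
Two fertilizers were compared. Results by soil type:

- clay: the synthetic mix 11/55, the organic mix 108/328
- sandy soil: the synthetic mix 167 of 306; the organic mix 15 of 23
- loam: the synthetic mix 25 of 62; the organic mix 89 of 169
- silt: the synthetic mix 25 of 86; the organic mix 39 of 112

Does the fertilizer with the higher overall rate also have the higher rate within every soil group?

No

Clay: the synthetic mix 11/55 = 20.0%, the organic mix 108/328 = 32.9% → the organic mix
Sandy soil: the synthetic mix 167/306 = 54.6%, the organic mix 15/23 = 65.2% → the organic mix
Loam: the synthetic mix 25/62 = 40.3%, the organic mix 89/169 = 52.7% → the organic mix
Silt: the synthetic mix 25/86 = 29.1%, the organic mix 39/112 = 34.8% → the organic mix
Overall: the synthetic mix 228/509 = 44.8%, the organic mix 251/632 = 39.7% → the synthetic mix
The organic mix wins each soil group but the synthetic mix wins overall — the comparison reverses. The organic mix's plots skew toward clay, which has a lower base rate.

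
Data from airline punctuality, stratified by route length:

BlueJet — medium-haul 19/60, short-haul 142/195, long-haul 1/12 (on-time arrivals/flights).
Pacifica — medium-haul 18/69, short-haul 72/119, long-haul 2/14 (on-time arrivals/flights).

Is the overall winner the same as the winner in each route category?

Medium-haul: BlueJet 19/60 = 31.7%, Pacifica 18/69 = 26.1% → BlueJet
Short-haul: BlueJet 142/195 = 72.8%, Pacifica 72/119 = 60.5% → BlueJet
Long-haul: BlueJet 1/12 = 8.3%, Pacifica 2/14 = 14.3% → Pacifica
Overall: BlueJet 162/267 = 60.7%, Pacifica 92/202 = 45.5% → BlueJet
Neither sweeps: BlueJet wins 2 of 3 groups, Pacifica wins 1. BlueJet wins overall but not every group — no Simpson reversal.

No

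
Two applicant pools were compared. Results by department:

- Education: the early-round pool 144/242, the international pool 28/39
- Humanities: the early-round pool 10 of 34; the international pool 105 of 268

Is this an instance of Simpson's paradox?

Education: the early-round pool 144/242 = 59.5%, the international pool 28/39 = 71.8% → the international pool
Humanities: the early-round pool 10/34 = 29.4%, the international pool 105/268 = 39.2% → the international pool
Overall: the early-round pool 154/276 = 55.8%, the international pool 133/307 = 43.3% → the early-round pool
The international pool wins each department group but the early-round pool wins overall — the comparison reverses. The international pool's applicants skew toward Humanities, which has a lower base rate.

Yes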